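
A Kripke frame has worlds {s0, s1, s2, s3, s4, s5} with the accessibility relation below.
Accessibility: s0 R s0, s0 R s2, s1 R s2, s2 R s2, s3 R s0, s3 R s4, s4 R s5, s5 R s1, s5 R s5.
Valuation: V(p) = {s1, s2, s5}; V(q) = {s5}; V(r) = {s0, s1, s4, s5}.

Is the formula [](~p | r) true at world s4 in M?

Yes

At s4: [](~p | r) requires ~p | r at every successor {s5}.
  At s5: ~p | r is true.
So [](~p | r) is true at s4.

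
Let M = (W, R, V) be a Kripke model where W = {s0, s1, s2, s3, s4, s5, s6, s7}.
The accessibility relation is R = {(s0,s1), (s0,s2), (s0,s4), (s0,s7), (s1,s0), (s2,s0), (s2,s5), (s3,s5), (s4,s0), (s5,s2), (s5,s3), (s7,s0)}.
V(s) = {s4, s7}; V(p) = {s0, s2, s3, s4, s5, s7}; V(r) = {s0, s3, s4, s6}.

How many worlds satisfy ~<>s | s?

Let φ = ~<>s | s. Evaluate φ at each world:
  s0 (successors {s1, s2, s4, s7}): φ is false.
  s1 (successors {s0}): φ is true.
  s2 (successors {s0, s5}): φ is true.
  s3 (successors {s5}): φ is true.
  s4 (successors {s0}): φ is true.
  s5 (successors {s2, s3}): φ is true.
  s6 (successors ∅): φ is true.
  s7 (successors {s0}): φ is true.
For instance, at s1:
  At s1: ~<>s is true, s is false, so ~<>s | s is true.
    At s1: <>s is false, so ~<>s is true.
      At s1: <>s requires s at some successor in {s0}.
        At s0: s is false.
      So <>s is false at s1.
Satisfying worlds: {s1, s2, s3, s4, s5, s6, s7}

7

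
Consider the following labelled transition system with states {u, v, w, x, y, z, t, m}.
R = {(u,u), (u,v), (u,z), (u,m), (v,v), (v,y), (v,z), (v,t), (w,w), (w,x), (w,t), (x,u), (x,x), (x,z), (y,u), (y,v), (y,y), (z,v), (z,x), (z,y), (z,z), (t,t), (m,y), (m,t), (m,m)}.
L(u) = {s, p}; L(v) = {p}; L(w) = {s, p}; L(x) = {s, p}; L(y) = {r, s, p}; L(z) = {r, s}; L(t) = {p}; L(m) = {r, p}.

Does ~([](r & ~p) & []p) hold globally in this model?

Let φ = ~([](r & ~p) & []p). Evaluate φ at each world:
  u (successors {u, v, z, m}): φ is true.
  v (successors {v, y, z, t}): φ is true.
  w (successors {w, x, t}): φ is true.
  x (successors {u, x, z}): φ is true.
  y (successors {u, v, y}): φ is true.
  z (successors {v, x, y, z}): φ is true.
  t (successors {t}): φ is true.
  m (successors {y, t, m}): φ is true.
For instance, at x:
  At x: [](r & ~p) & []p is false, so ~([](r & ~p) & []p) is true.
    At x: [](r & ~p) is false, []p is false, so [](r & ~p) & []p is false.
      At x: [](r & ~p) requires r & ~p at every successor {u, x, z}.
        r & ~p fails at u, so [](r & ~p) is false at x.
      At x: []p requires p at every successor {u, x, z}.
        p fails at z, so []p is false at x.

Yes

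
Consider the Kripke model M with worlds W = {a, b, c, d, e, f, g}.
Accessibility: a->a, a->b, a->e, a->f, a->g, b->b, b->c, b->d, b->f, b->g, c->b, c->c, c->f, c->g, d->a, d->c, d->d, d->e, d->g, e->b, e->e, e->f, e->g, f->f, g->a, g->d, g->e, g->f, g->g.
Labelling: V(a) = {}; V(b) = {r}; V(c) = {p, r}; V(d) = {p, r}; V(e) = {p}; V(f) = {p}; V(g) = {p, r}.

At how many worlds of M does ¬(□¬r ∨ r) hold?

Let φ = ¬(□¬r ∨ r). Evaluate φ at each world:
  a (successors {a, b, e, f, g}): φ is true.
  b (successors {b, c, d, f, g}): φ is false.
  c (successors {b, c, f, g}): φ is false.
  d (successors {a, c, d, e, g}): φ is false.
  e (successors {b, e, f, g}): φ is true.
  f (successors {f}): φ is false.
  g (successors {a, d, e, f, g}): φ is false.
For instance, at a:
  At a: □¬r ∨ r is false, so ¬(□¬r ∨ r) is true.
    At a: □¬r is false, r is false, so □¬r ∨ r is false.
      At a: □¬r requires ¬r at every successor {a, b, e, f, g}.
        ¬r fails at b, so □¬r is false at a.
Satisfying worlds: {a, e}

2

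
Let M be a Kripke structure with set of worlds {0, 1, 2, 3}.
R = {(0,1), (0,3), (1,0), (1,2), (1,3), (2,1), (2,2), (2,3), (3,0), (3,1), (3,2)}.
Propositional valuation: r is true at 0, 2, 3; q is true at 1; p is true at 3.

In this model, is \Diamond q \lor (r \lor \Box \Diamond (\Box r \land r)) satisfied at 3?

Yes

At 3: \Diamond q is true, r \lor \Box \Diamond (\Box r \land r) is true, so \Diamond q \lor (r \lor \Box \Diamond (\Box r \land r)) is true.
  At 3: \Diamond q requires q at some successor in {0, 1, 2}.
    q holds at 1, so \Diamond q is true at 3.
  At 3: r is true, \Box \Diamond (\Box r \land r) is false, so r \lor \Box \Diamond (\Box r \land r) is true.
    At 3: \Box \Diamond (\Box r \land r) requires \Diamond (\Box r \land r) at every successor {0, 1, 2}.
      \Diamond (\Box r \land r) fails at 0, so \Box \Diamond (\Box r \land r) is false at 3.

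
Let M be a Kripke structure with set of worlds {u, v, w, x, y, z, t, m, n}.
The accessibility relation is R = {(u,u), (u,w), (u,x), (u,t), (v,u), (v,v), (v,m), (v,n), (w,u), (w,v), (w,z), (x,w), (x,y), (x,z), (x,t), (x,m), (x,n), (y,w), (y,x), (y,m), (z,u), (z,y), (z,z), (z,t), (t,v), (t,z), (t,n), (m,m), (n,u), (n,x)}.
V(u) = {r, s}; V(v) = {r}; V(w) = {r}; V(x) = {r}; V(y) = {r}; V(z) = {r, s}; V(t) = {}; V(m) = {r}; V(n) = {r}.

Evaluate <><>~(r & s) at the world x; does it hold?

Recall that <>ψ holds at a world iff ψ holds at some accessible world.
At x: <><>~(r & s) requires <>~(r & s) at some successor in {w, y, z, t, m, n}.
  <>~(r & s) holds at w, so <><>~(r & s) is true at x.
    At w: <>~(r & s) requires ~(r & s) at some successor in {u, v, z}.
      ~(r & s) holds at v, so <>~(r & s) is true at w.

Yes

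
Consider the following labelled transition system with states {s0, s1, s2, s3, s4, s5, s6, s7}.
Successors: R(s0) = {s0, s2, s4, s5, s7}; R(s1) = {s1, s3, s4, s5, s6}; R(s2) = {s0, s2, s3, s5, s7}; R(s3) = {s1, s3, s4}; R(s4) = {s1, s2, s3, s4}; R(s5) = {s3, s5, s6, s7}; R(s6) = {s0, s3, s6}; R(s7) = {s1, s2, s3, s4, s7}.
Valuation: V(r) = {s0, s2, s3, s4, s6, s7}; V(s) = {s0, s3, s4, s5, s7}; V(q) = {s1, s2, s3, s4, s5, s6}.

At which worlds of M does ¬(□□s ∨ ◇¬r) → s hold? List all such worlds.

Let φ = ¬(□□s ∨ ◇¬r) → s. Evaluate φ at each world:
  s0 (successors {s0, s2, s4, s5, s7}): φ is true.
  s1 (successors {s1, s3, s4, s5, s6}): φ is true.
  s2 (successors {s0, s2, s3, s5, s7}): φ is true.
  s3 (successors {s1, s3, s4}): φ is true.
  s4 (successors {s1, s2, s3, s4}): φ is true.
  s5 (successors {s3, s5, s6, s7}): φ is true.
  s6 (successors {s0, s3, s6}): φ is false.
  s7 (successors {s1, s2, s3, s4, s7}): φ is true.
For instance, at s1:
  At s1: ¬(□□s ∨ ◇¬r) is false, s is false, so ¬(□□s ∨ ◇¬r) → s is true.
    At s1: □□s ∨ ◇¬r is true, so ¬(□□s ∨ ◇¬r) is false.
      At s1: □□s is false, ◇¬r is true, so □□s ∨ ◇¬r is true.
Satisfying worlds: {s0, s1, s2, s3, s4, s5, s7}

s0, s1, s2, s3, s4, s5, s7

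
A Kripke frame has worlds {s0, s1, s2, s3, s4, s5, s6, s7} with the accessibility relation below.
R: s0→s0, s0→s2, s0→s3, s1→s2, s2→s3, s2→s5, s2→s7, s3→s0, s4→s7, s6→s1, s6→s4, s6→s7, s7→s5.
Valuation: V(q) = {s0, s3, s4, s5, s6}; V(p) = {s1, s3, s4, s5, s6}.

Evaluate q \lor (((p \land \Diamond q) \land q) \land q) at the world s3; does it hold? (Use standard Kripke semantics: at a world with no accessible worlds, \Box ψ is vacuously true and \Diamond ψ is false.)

At s3: q is true, ((p \land \Diamond q) \land q) \land q is true, so q \lor (((p \land \Diamond q) \land q) \land q) is true.
  At s3: (p \land \Diamond q) \land q is true, q is true, so ((p \land \Diamond q) \land q) \land q is true.
    At s3: p \land \Diamond q is true, q is true, so (p \land \Diamond q) \land q is true.
      At s3: p is true, \Diamond q is true, so p \land \Diamond q is true.

Yes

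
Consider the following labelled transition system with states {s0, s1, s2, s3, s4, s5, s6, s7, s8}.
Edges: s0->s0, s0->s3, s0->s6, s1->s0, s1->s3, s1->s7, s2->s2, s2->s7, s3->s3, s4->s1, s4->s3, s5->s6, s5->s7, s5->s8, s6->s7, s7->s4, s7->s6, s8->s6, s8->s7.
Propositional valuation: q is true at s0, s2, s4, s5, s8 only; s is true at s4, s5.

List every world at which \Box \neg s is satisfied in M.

s0, s1, s2, s3, s4, s5, s6, s8

Let φ = \Box \neg s. Evaluate φ at each world:
  s0 (successors {s0, s3, s6}): φ is true.
  s1 (successors {s0, s3, s7}): φ is true.
  s2 (successors {s2, s7}): φ is true.
  s3 (successors {s3}): φ is true.
  s4 (successors {s1, s3}): φ is true.
  s5 (successors {s6, s7, s8}): φ is true.
  s6 (successors {s7}): φ is true.
  s7 (successors {s4, s6}): φ is false.
  s8 (successors {s6, s7}): φ is true.
For instance, at s7:
  At s7: \Box \neg s requires \neg s at every successor {s4, s6}.
    \neg s fails at s4, so \Box \neg s is false at s7.
Satisfying worlds: {s0, s1, s2, s3, s4, s5, s6, s8}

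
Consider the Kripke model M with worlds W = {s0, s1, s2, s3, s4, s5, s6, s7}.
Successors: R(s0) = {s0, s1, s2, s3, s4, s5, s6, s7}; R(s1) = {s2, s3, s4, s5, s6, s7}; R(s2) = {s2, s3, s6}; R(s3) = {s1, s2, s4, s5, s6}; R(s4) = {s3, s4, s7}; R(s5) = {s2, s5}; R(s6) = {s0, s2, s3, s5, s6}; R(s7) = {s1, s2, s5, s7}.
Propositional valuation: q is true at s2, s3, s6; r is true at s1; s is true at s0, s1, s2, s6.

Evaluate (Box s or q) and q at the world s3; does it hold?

Recall that Box ψ holds at a world iff ψ holds at every accessible world, and Dia ψ holds iff ψ holds at some accessible world.
At s3: Box s or q is true, q is true, so (Box s or q) and q is true.
  At s3: Box s is false, q is true, so Box s or q is true.
    At s3: Box s requires s at every successor {s1, s2, s4, s5, s6}.
      s fails at s4, so Box s is false at s3.

Yes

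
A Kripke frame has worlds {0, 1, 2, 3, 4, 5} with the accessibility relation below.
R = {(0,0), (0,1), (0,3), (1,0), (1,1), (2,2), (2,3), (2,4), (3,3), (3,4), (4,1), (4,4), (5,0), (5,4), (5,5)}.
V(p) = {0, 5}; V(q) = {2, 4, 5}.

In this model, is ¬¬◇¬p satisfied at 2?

Yes

Recall that ◇ψ holds at a world iff ψ holds at some accessible world.
At 2: ¬◇¬p is false, so ¬¬◇¬p is true.
  At 2: ◇¬p is true, so ¬◇¬p is false.
    At 2: ◇¬p requires ¬p at some successor in {2, 3, 4}.
      ¬p holds at 2, so ◇¬p is true at 2.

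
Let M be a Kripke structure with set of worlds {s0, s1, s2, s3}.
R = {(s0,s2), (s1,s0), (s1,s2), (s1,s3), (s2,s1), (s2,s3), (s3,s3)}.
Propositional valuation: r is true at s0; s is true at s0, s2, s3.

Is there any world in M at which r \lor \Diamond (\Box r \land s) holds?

Let φ = r \lor \Diamond (\Box r \land s). Evaluate φ at each world:
  s0 (successors {s2}): φ is true.
  s1 (successors {s0, s2, s3}): φ is false.
  s2 (successors {s1, s3}): φ is false.
  s3 (successors {s3}): φ is false.
Detail at s0 (witness):
  At s0: r is true, \Diamond (\Box r \land s) is false, so r \lor \Diamond (\Box r \land s) is true.
    At s0: \Diamond (\Box r \land s) requires \Box r \land s at some successor in {s2}.
      At s2: \Box r \land s is false.
    So \Diamond (\Box r \land s) is false at s0.

Yes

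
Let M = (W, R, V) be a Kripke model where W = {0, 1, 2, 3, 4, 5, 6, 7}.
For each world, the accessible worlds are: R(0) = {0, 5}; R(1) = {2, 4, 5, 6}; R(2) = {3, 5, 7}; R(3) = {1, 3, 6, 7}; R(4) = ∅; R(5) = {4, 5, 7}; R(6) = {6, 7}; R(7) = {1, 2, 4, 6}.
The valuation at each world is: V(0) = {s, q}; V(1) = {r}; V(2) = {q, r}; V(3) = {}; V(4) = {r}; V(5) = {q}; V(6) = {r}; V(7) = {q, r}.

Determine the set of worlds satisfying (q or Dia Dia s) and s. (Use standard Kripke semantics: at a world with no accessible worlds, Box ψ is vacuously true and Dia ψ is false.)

Let φ = (q or Dia Dia s) and s. Evaluate φ at each world:
  0 (successors {0, 5}): φ is true.
  1 (successors {2, 4, 5, 6}): φ is false.
  2 (successors {3, 5, 7}): φ is false.
  3 (successors {1, 3, 6, 7}): φ is false.
  4 (successors ∅): φ is false.
  5 (successors {4, 5, 7}): φ is false.
  6 (successors {6, 7}): φ is false.
  7 (successors {1, 2, 4, 6}): φ is false.
For instance, at 1:
  At 1: q or Dia Dia s is false, s is false, so (q or Dia Dia s) and s is false.
    At 1: q is false, Dia Dia s is false, so q or Dia Dia s is false.
      At 1: Dia Dia s requires Dia s at some successor in {2, 4, 5, 6}.
        At 2: Dia s is false.
        At 4: Dia s is false.
        At 5: Dia s is false.
        At 6: Dia s is false.
      So Dia Dia s is false at 1.
Satisfying worlds: {0}

0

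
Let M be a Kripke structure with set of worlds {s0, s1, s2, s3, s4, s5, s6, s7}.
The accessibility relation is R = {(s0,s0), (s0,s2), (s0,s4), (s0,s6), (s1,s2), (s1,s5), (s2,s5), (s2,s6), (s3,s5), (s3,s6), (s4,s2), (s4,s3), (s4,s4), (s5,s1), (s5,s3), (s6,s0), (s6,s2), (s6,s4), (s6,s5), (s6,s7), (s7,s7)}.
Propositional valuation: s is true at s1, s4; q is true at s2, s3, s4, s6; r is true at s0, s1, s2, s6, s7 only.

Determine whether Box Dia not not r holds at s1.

Yes

At s1: Box Dia not not r requires Dia not not r at every successor {s2, s5}.
    At s2: Dia not not r requires not not r at some successor in {s5, s6}.
      not not r holds at s6, so Dia not not r is true at s2.
    At s5: Dia not not r requires not not r at some successor in {s1, s3}.
      not not r holds at s1, so Dia not not r is true at s5.
So Box Dia not not r is true at s1.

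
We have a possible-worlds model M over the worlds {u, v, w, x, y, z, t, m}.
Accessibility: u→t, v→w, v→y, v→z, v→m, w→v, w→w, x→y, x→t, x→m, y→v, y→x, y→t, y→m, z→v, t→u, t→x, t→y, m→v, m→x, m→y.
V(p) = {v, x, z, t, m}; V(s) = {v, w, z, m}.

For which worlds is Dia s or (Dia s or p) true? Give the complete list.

Let φ = Dia s or (Dia s or p). Evaluate φ at each world:
  u (successors {t}): φ is false.
  v (successors {w, y, z, m}): φ is true.
  w (successors {v, w}): φ is true.
  x (successors {y, t, m}): φ is true.
  y (successors {v, x, t, m}): φ is true.
  z (successors {v}): φ is true.
  t (successors {u, x, y}): φ is true.
  m (successors {v, x, y}): φ is true.
For instance, at w:
  At w: Dia s is true, Dia s or p is true, so Dia s or (Dia s or p) is true.
    At w: Dia s requires s at some successor in {v, w}.
      s holds at v, so Dia s is true at w.
    At w: Dia s is true, p is false, so Dia s or p is true.
      At w: Dia s requires s at some successor in {v, w}.
        s holds at v, so Dia s is true at w.
Satisfying worlds: {v, w, x, y, z, t, m}

v, w, x, y, z, t, m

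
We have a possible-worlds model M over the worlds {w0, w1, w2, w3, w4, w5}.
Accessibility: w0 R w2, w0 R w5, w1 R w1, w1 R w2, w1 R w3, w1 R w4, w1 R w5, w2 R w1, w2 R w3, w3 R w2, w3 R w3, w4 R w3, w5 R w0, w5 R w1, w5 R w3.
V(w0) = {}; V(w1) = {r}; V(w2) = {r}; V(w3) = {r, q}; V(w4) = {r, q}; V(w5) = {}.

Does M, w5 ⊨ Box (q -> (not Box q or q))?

Recall that Box ψ holds at a world iff ψ holds at every accessible world, and Dia ψ holds iff ψ holds at some accessible world.
At w5: Box (q -> (not Box q or q)) requires q -> (not Box q or q) at every successor {w0, w1, w3}.
    At w0: q is false, not Box q or q is true, so q -> (not Box q or q) is true.
      At w0: not Box q is true, q is false, so not Box q or q is true.
    At w1: q is false, not Box q or q is true, so q -> (not Box q or q) is true.
      At w1: not Box q is true, q is false, so not Box q or q is true.
    At w3: q is true, not Box q or q is true, so q -> (not Box q or q) is true.
      At w3: not Box q is true, q is true, so not Box q or q is true.
So Box (q -> (not Box q or q)) is true at w5.

Yes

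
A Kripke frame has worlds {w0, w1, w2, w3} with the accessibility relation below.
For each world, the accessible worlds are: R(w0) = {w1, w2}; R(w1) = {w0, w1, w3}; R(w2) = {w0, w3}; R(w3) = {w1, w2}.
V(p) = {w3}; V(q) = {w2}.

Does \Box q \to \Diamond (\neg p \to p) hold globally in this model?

Yes

Let φ = \Box q \to \Diamond (\neg p \to p). Evaluate φ at each world:
  w0 (successors {w1, w2}): φ is true.
  w1 (successors {w0, w1, w3}): φ is true.
  w2 (successors {w0, w3}): φ is true.
  w3 (successors {w1, w2}): φ is true.
For instance, at w3:
  At w3: \Box q is false, \Diamond (\neg p \to p) is false, so \Box q \to \Diamond (\neg p \to p) is true.
    At w3: \Box q requires q at every successor {w1, w2}.
      q fails at w1, so \Box q is false at w3.
    At w3: \Diamond (\neg p \to p) requires \neg p \to p at some successor in {w1, w2}.
      At w1: \neg p \to p is false.
      At w2: \neg p \to p is false.
    So \Diamond (\neg p \to p) is false at w3.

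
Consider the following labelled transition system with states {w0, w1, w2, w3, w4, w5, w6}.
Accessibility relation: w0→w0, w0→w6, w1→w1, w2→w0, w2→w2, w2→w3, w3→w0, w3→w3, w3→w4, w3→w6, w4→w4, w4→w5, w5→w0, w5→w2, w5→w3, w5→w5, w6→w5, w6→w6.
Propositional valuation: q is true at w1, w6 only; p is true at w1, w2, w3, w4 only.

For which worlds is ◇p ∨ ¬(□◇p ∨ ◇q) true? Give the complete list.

Let φ = ◇p ∨ ¬(□◇p ∨ ◇q). Evaluate φ at each world:
  w0 (successors {w0, w6}): φ is false.
  w1 (successors {w1}): φ is true.
  w2 (successors {w0, w2, w3}): φ is true.
  w3 (successors {w0, w3, w4, w6}): φ is true.
  w4 (successors {w4, w5}): φ is true.
  w5 (successors {w0, w2, w3, w5}): φ is true.
  w6 (successors {w5, w6}): φ is false.
For instance, at w3:
  At w3: ◇p is true, ¬(□◇p ∨ ◇q) is false, so ◇p ∨ ¬(□◇p ∨ ◇q) is true.
    At w3: ◇p requires p at some successor in {w0, w3, w4, w6}.
      p holds at w3, so ◇p is true at w3.
    At w3: □◇p ∨ ◇q is true, so ¬(□◇p ∨ ◇q) is false.
      At w3: □◇p is false, ◇q is true, so □◇p ∨ ◇q is true.
Satisfying worlds: {w1, w2, w3, w4, w5}

w1, w2, w3, w4, w5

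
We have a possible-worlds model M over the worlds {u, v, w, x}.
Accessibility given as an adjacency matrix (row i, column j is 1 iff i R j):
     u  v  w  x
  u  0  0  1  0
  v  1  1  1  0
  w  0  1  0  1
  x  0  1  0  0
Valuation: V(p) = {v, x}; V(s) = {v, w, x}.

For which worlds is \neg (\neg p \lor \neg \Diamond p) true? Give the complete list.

v, x

Let φ = \neg (\neg p \lor \neg \Diamond p). Evaluate φ at each world:
  u (successors {w}): φ is false.
  v (successors {u, v, w}): φ is true.
  w (successors {v, x}): φ is false.
  x (successors {v}): φ is true.
For instance, at x:
  At x: \neg p \lor \neg \Diamond p is false, so \neg (\neg p \lor \neg \Diamond p) is true.
    At x: \neg p is false, \neg \Diamond p is false, so \neg p \lor \neg \Diamond p is false.
      At x: \Diamond p is true, so \neg \Diamond p is false.
Satisfying worlds: {v, x}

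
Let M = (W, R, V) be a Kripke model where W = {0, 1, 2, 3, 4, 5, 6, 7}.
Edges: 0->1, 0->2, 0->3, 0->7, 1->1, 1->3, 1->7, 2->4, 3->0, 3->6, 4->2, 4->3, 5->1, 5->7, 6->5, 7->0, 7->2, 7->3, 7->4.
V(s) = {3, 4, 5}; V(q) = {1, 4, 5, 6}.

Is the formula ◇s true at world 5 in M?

At 5: ◇s requires s at some successor in {1, 7}.
  At 1: s is false.
  At 7: s is false.
So ◇s is false at 5.

No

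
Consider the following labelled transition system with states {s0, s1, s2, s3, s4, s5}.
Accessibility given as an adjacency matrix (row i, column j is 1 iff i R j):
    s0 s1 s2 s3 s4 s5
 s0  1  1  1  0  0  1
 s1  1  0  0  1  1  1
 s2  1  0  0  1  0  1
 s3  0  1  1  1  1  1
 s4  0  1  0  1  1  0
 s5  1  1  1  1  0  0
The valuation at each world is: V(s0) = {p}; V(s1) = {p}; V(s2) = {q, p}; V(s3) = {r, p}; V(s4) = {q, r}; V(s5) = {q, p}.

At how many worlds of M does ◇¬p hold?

Recall that ◇ψ holds at a world iff ψ holds at some accessible world.
Let φ = ◇¬p. Evaluate φ at each world:
  s0 (successors {s0, s1, s2, s5}): φ is false.
  s1 (successors {s0, s3, s4, s5}): φ is true.
  s2 (successors {s0, s3, s5}): φ is false.
  s3 (successors {s1, s2, s3, s4, s5}): φ is true.
  s4 (successors {s1, s3, s4}): φ is true.
  s5 (successors {s0, s1, s2, s3}): φ is false.
For instance, at s1:
  At s1: ◇¬p requires ¬p at some successor in {s0, s3, s4, s5}.
    ¬p holds at s4, so ◇¬p is true at s1.
Satisfying worlds: {s1, s3, s4}

3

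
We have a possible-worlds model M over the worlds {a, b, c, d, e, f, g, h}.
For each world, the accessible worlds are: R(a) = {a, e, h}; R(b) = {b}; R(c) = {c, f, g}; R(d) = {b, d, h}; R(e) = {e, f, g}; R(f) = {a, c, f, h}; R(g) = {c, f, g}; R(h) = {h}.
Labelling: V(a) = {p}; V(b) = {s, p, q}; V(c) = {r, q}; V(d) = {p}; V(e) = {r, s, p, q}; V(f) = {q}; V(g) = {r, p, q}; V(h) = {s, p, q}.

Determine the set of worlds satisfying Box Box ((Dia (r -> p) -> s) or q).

b, h

Recall that Box ψ holds at a world iff ψ holds at every accessible world, and Dia ψ holds iff ψ holds at some accessible world.
Let φ = Box Box ((Dia (r -> p) -> s) or q). Evaluate φ at each world:
  a (successors {a, e, h}): φ is false.
  b (successors {b}): φ is true.
  c (successors {c, f, g}): φ is false.
  d (successors {b, d, h}): φ is false.
  e (successors {e, f, g}): φ is false.
  f (successors {a, c, f, h}): φ is false.
  g (successors {c, f, g}): φ is false.
  h (successors {h}): φ is true.
For instance, at b:
  At b: Box Box ((Dia (r -> p) -> s) or q) requires Box ((Dia (r -> p) -> s) or q) at every successor {b}.
      At b: Box ((Dia (r -> p) -> s) or q) requires (Dia (r -> p) -> s) or q at every successor {b}.
        At b: (Dia (r -> p) -> s) or q is true.
      So Box ((Dia (r -> p) -> s) or q) is true at b.
  So Box Box ((Dia (r -> p) -> s) or q) is true at b.
Satisfying worlds: {b, h}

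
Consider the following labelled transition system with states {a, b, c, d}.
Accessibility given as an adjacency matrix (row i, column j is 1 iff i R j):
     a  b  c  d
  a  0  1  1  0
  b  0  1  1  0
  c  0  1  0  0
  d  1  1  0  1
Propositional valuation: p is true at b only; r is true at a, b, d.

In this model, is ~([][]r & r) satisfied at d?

At d: [][]r & r is false, so ~([][]r & r) is true.
  At d: [][]r is false, r is true, so [][]r & r is false.
    At d: [][]r requires []r at every successor {a, b, d}.
      []r fails at a, so [][]r is false at d.

Yes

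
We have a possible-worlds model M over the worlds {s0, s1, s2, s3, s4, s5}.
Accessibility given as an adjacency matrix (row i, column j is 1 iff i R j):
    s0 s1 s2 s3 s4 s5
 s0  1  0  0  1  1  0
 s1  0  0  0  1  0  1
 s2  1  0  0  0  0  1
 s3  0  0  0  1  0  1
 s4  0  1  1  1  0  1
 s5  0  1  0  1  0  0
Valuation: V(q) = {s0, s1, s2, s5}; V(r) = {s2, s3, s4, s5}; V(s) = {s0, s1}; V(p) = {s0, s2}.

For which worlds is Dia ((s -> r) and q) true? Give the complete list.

s1, s2, s3, s4

Let φ = Dia ((s -> r) and q). Evaluate φ at each world:
  s0 (successors {s0, s3, s4}): φ is false.
  s1 (successors {s3, s5}): φ is true.
  s2 (successors {s0, s5}): φ is true.
  s3 (successors {s3, s5}): φ is true.
  s4 (successors {s1, s2, s3, s5}): φ is true.
  s5 (successors {s1, s3}): φ is false.
For instance, at s4:
  At s4: Dia ((s -> r) and q) requires (s -> r) and q at some successor in {s1, s2, s3, s5}.
    (s -> r) and q holds at s2, so Dia ((s -> r) and q) is true at s4.
Satisfying worlds: {s1, s2, s3, s4}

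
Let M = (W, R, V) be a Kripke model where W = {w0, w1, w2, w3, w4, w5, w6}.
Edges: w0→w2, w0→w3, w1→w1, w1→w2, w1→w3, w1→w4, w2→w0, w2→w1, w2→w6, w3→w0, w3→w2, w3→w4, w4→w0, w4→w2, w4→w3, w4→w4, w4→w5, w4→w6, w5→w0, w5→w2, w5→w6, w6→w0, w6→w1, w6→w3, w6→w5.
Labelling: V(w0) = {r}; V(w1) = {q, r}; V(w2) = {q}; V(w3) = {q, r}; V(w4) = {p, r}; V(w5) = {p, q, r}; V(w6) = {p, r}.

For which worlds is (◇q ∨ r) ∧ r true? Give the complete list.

w0, w1, w3, w4, w5, w6

Let φ = (◇q ∨ r) ∧ r. Evaluate φ at each world:
  w0 (successors {w2, w3}): φ is true.
  w1 (successors {w1, w2, w3, w4}): φ is true.
  w2 (successors {w0, w1, w6}): φ is false.
  w3 (successors {w0, w2, w4}): φ is true.
  w4 (successors {w0, w2, w3, w4, w5, w6}): φ is true.
  w5 (successors {w0, w2, w6}): φ is true.
  w6 (successors {w0, w1, w3, w5}): φ is true.
For instance, at w2:
  At w2: ◇q ∨ r is true, r is false, so (◇q ∨ r) ∧ r is false.
    At w2: ◇q is true, r is false, so ◇q ∨ r is true.
      At w2: ◇q requires q at some successor in {w0, w1, w6}.
        q holds at w1, so ◇q is true at w2.
Satisfying worlds: {w0, w1, w3, w4, w5, w6}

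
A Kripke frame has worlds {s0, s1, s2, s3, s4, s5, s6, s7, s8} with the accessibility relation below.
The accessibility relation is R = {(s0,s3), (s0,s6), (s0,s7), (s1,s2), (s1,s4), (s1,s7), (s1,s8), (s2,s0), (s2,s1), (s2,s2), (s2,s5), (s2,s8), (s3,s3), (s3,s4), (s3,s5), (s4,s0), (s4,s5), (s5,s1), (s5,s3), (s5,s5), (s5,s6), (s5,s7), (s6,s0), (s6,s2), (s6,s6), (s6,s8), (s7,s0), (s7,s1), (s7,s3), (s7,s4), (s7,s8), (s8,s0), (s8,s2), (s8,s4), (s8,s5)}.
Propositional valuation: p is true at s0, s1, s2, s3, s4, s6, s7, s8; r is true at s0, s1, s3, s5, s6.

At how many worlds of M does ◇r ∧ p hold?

7

Recall that ◇ψ holds at a world iff ψ holds at some accessible world.
Let φ = ◇r ∧ p. Evaluate φ at each world:
  s0 (successors {s3, s6, s7}): φ is true.
  s1 (successors {s2, s4, s7, s8}): φ is false.
  s2 (successors {s0, s1, s2, s5, s8}): φ is true.
  s3 (successors {s3, s4, s5}): φ is true.
  s4 (successors {s0, s5}): φ is true.
  s5 (successors {s1, s3, s5, s6, s7}): φ is false.
  s6 (successors {s0, s2, s6, s8}): φ is true.
  s7 (successors {s0, s1, s3, s4, s8}): φ is true.
  s8 (successors {s0, s2, s4, s5}): φ is true.
For instance, at s6:
  At s6: ◇r is true, p is true, so ◇r ∧ p is true.
    At s6: ◇r requires r at some successor in {s0, s2, s6, s8}.
      r holds at s0, so ◇r is true at s6.
Satisfying worlds: {s0, s2, s3, s4, s6, s7, s8}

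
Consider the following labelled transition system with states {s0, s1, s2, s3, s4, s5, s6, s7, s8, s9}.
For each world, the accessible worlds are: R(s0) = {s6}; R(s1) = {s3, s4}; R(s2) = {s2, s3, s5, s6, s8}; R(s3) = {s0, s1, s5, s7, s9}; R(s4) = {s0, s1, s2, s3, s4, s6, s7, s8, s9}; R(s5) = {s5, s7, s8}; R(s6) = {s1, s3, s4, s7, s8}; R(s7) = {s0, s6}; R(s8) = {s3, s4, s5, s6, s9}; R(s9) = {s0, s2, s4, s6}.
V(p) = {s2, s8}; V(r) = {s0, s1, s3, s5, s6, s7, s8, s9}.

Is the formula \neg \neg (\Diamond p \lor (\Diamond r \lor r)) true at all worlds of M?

Yes

Recall that \Diamond ψ holds at a world iff ψ holds at some accessible world.
Let φ = \neg \neg (\Diamond p \lor (\Diamond r \lor r)). Evaluate φ at each world:
  s0 (successors {s6}): φ is true.
  s1 (successors {s3, s4}): φ is true.
  s2 (successors {s2, s3, s5, s6, s8}): φ is true.
  s3 (successors {s0, s1, s5, s7, s9}): φ is true.
  s4 (successors {s0, s1, s2, s3, s4, s6, s7, s8, s9}): φ is true.
  s5 (successors {s5, s7, s8}): φ is true.
  s6 (successors {s1, s3, s4, s7, s8}): φ is true.
  s7 (successors {s0, s6}): φ is true.
  s8 (successors {s3, s4, s5, s6, s9}): φ is true.
  s9 (successors {s0, s2, s4, s6}): φ is true.
For instance, at s9:
  At s9: \neg (\Diamond p \lor (\Diamond r \lor r)) is false, so \neg \neg (\Diamond p \lor (\Diamond r \lor r)) is true.
    At s9: \Diamond p \lor (\Diamond r \lor r) is true, so \neg (\Diamond p \lor (\Diamond r \lor r)) is false.
      At s9: \Diamond p is true, \Diamond r \lor r is true, so \Diamond p \lor (\Diamond r \lor r) is true.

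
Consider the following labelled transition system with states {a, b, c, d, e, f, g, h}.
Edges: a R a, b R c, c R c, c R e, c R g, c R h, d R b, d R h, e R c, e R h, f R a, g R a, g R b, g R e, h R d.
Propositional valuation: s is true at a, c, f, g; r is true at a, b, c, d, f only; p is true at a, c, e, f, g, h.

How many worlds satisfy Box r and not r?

Recall that Box ψ holds at a world iff ψ holds at every accessible world, and Dia ψ holds iff ψ holds at some accessible world.
Let φ = Box r and not r. Evaluate φ at each world:
  a (successors {a}): φ is false.
  b (successors {c}): φ is false.
  c (successors {c, e, g, h}): φ is false.
  d (successors {b, h}): φ is false.
  e (successors {c, h}): φ is false.
  f (successors {a}): φ is false.
  g (successors {a, b, e}): φ is false.
  h (successors {d}): φ is true.
For instance, at g:
  At g: Box r is false, not r is true, so Box r and not r is false.
    At g: Box r requires r at every successor {a, b, e}.
      r fails at e, so Box r is false at g.
Satisfying worlds: {h}

1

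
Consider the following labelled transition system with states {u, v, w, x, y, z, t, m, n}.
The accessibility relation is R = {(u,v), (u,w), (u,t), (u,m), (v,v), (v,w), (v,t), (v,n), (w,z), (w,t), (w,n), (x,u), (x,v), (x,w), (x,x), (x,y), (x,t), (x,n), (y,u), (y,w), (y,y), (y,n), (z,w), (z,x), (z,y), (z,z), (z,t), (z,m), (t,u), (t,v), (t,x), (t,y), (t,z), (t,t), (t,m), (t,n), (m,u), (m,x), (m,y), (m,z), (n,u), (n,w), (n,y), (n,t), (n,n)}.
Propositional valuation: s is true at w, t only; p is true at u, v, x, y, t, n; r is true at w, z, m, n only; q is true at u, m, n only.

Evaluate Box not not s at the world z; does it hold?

No

At z: Box not not s requires not not s at every successor {w, x, y, z, t, m}.
  not not s fails at x, so Box not not s is false at z.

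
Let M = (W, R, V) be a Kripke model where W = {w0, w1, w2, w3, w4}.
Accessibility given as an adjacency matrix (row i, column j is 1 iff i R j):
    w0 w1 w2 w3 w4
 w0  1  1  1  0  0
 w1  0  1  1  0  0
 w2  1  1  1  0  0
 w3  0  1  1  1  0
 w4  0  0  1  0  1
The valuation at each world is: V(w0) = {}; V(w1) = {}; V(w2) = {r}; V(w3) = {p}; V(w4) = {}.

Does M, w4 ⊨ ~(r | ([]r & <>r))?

Yes

Recall that []ψ holds at a world iff ψ holds at every accessible world, and <>ψ holds iff ψ holds at some accessible world.
At w4: r | ([]r & <>r) is false, so ~(r | ([]r & <>r)) is true.
  At w4: r is false, []r & <>r is false, so r | ([]r & <>r) is false.
    At w4: []r is false, <>r is true, so []r & <>r is false.
      At w4: []r requires r at every successor {w2, w4}.
        r fails at w4, so []r is false at w4.
      At w4: <>r requires r at some successor in {w2, w4}.
        r holds at w2, so <>r is true at w4.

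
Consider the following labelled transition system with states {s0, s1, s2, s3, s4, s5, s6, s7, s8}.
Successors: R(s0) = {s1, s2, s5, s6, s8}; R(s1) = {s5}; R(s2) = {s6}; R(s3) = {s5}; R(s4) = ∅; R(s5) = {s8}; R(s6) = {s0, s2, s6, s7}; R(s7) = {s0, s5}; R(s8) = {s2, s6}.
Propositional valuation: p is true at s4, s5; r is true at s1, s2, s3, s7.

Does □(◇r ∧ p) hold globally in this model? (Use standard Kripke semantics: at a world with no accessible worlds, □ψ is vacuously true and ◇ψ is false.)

No

Let φ = □(◇r ∧ p). Evaluate φ at each world:
  s0 (successors {s1, s2, s5, s6, s8}): φ is false.
  s1 (successors {s5}): φ is false.
  s2 (successors {s6}): φ is false.
  s3 (successors {s5}): φ is false.
  s4 (successors ∅): φ is true.
  s5 (successors {s8}): φ is false.
  s6 (successors {s0, s2, s6, s7}): φ is false.
  s7 (successors {s0, s5}): φ is false.
  s8 (successors {s2, s6}): φ is false.
Detail at s0 (counterexample):
  At s0: □(◇r ∧ p) requires ◇r ∧ p at every successor {s1, s2, s5, s6, s8}.
    ◇r ∧ p fails at s1, so □(◇r ∧ p) is false at s0.
      At s1: ◇r is false, p is false, so ◇r ∧ p is false.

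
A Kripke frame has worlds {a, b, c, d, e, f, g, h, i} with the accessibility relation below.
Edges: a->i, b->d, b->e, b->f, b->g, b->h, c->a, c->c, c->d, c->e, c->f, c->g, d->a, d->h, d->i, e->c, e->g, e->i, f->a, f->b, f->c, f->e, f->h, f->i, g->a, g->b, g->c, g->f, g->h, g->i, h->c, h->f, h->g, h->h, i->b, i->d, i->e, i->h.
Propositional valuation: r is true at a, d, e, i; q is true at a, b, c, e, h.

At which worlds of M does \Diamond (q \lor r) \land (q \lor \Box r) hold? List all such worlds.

a, b, c, e, h

Let φ = \Diamond (q \lor r) \land (q \lor \Box r). Evaluate φ at each world:
  a (successors {i}): φ is true.
  b (successors {d, e, f, g, h}): φ is true.
  c (successors {a, c, d, e, f, g}): φ is true.
  d (successors {a, h, i}): φ is false.
  e (successors {c, g, i}): φ is true.
  f (successors {a, b, c, e, h, i}): φ is false.
  g (successors {a, b, c, f, h, i}): φ is false.
  h (successors {c, f, g, h}): φ is true.
  i (successors {b, d, e, h}): φ is false.
For instance, at e:
  At e: \Diamond (q \lor r) is true, q \lor \Box r is true, so \Diamond (q \lor r) \land (q \lor \Box r) is true.
    At e: \Diamond (q \lor r) requires q \lor r at some successor in {c, g, i}.
      q \lor r holds at c, so \Diamond (q \lor r) is true at e.
    At e: q is true, \Box r is false, so q \lor \Box r is true.
      At e: \Box r requires r at every successor {c, g, i}.
        r fails at c, so \Box r is false at e.
Satisfying worlds: {a, b, c, e, h}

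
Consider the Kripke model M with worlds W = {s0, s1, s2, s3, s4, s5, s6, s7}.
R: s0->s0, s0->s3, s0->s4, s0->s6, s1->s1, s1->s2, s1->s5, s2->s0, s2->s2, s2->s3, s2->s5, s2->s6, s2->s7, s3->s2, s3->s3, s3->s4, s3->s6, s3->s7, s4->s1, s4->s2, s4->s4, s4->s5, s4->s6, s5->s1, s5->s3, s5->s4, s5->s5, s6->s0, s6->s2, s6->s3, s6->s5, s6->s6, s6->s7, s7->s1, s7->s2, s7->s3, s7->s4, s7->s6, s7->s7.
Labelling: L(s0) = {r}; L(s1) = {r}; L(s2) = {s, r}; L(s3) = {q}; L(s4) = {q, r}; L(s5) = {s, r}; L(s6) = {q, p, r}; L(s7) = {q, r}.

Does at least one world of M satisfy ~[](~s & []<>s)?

Recall that []ψ holds at a world iff ψ holds at every accessible world, and <>ψ holds iff ψ holds at some accessible world.
Let φ = ~[](~s & []<>s). Evaluate φ at each world:
  s0 (successors {s0, s3, s4, s6}): φ is true.
  s1 (successors {s1, s2, s5}): φ is true.
  s2 (successors {s0, s2, s3, s5, s6, s7}): φ is true.
  s3 (successors {s2, s3, s4, s6, s7}): φ is true.
  s4 (successors {s1, s2, s4, s5, s6}): φ is true.
  s5 (successors {s1, s3, s4, s5}): φ is true.
  s6 (successors {s0, s2, s3, s5, s6, s7}): φ is true.
  s7 (successors {s1, s2, s3, s4, s6, s7}): φ is true.
Detail at s0 (witness):
  At s0: [](~s & []<>s) is false, so ~[](~s & []<>s) is true.
    At s0: [](~s & []<>s) requires ~s & []<>s at every successor {s0, s3, s4, s6}.
      ~s & []<>s fails at s0, so [](~s & []<>s) is false at s0.

Yes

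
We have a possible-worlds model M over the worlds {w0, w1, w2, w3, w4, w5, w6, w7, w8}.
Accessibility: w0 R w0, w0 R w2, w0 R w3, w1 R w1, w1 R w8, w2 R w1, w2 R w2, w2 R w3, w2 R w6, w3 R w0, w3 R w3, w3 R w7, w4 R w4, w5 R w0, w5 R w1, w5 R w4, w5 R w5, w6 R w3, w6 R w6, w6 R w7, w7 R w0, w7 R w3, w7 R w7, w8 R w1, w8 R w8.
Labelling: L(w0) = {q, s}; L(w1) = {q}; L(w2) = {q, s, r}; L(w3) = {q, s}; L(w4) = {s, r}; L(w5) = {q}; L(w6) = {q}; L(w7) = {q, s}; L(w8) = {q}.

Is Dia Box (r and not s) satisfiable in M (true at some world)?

Let φ = Dia Box (r and not s). Evaluate φ at each world:
  w0 (successors {w0, w2, w3}): φ is false.
  w1 (successors {w1, w8}): φ is false.
  w2 (successors {w1, w2, w3, w6}): φ is false.
  w3 (successors {w0, w3, w7}): φ is false.
  w4 (successors {w4}): φ is false.
  w5 (successors {w0, w1, w4, w5}): φ is false.
  w6 (successors {w3, w6, w7}): φ is false.
  w7 (successors {w0, w3, w7}): φ is false.
  w8 (successors {w1, w8}): φ is false.
For instance, at w2:
  At w2: Dia Box (r and not s) requires Box (r and not s) at some successor in {w1, w2, w3, w6}.
    At w1: Box (r and not s) is false.
    At w2: Box (r and not s) is false.
    At w3: Box (r and not s) is false.
    At w6: Box (r and not s) is false.
  So Dia Box (r and not s) is false at w2.

No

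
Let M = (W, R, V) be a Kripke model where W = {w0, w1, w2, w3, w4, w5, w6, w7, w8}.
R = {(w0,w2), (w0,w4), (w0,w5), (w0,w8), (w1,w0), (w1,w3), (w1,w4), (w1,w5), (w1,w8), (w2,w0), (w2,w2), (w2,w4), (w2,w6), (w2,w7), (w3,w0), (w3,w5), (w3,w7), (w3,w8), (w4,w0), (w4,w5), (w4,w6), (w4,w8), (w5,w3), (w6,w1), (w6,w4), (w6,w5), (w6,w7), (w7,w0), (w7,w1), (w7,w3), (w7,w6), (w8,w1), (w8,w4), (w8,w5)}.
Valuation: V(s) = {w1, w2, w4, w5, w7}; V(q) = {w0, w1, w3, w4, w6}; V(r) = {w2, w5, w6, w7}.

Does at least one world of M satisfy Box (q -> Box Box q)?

Let φ = Box (q -> Box Box q). Evaluate φ at each world:
  w0 (successors {w2, w4, w5, w8}): φ is false.
  w1 (successors {w0, w3, w4, w5, w8}): φ is false.
  w2 (successors {w0, w2, w4, w6, w7}): φ is false.
  w3 (successors {w0, w5, w7, w8}): φ is false.
  w4 (successors {w0, w5, w6, w8}): φ is false.
  w5 (successors {w3}): φ is false.
  w6 (successors {w1, w4, w5, w7}): φ is false.
  w7 (successors {w0, w1, w3, w6}): φ is false.
  w8 (successors {w1, w4, w5}): φ is false.
For instance, at w7:
  At w7: Box (q -> Box Box q) requires q -> Box Box q at every successor {w0, w1, w3, w6}.
    q -> Box Box q fails at w0, so Box (q -> Box Box q) is false at w7.
      At w0: q is true, Box Box q is false, so q -> Box Box q is false.

No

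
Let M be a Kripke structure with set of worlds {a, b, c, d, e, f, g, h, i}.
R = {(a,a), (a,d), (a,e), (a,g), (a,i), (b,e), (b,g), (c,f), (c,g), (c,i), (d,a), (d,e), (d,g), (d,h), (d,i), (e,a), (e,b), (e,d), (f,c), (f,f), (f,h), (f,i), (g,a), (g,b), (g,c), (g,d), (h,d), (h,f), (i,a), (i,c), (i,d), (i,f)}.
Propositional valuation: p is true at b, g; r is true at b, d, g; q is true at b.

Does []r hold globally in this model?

Recall that []ψ holds at a world iff ψ holds at every accessible world, and <>ψ holds iff ψ holds at some accessible world.
Let φ = []r. Evaluate φ at each world:
  a (successors {a, d, e, g, i}): φ is false.
  b (successors {e, g}): φ is false.
  c (successors {f, g, i}): φ is false.
  d (successors {a, e, g, h, i}): φ is false.
  e (successors {a, b, d}): φ is false.
  f (successors {c, f, h, i}): φ is false.
  g (successors {a, b, c, d}): φ is false.
  h (successors {d, f}): φ is false.
  i (successors {a, c, d, f}): φ is false.
Detail at a (counterexample):
  At a: []r requires r at every successor {a, d, e, g, i}.
    r fails at a, so []r is false at a.

No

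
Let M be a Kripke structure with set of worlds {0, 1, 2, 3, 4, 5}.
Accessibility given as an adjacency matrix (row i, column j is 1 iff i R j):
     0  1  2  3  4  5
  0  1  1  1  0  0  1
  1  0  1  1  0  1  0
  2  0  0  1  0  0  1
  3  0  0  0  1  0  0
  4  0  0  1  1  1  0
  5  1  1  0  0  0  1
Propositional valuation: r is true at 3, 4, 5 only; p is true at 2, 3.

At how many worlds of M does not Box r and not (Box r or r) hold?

Recall that Box ψ holds at a world iff ψ holds at every accessible world, and Dia ψ holds iff ψ holds at some accessible world.
Let φ = not Box r and not (Box r or r). Evaluate φ at each world:
  0 (successors {0, 1, 2, 5}): φ is true.
  1 (successors {1, 2, 4}): φ is true.
  2 (successors {2, 5}): φ is true.
  3 (successors {3}): φ is false.
  4 (successors {2, 3, 4}): φ is false.
  5 (successors {0, 1, 5}): φ is false.
For instance, at 1:
  At 1: not Box r is true, not (Box r or r) is true, so not Box r and not (Box r or r) is true.
    At 1: Box r is false, so not Box r is true.
      At 1: Box r requires r at every successor {1, 2, 4}.
        r fails at 1, so Box r is false at 1.
    At 1: Box r or r is false, so not (Box r or r) is true.
      At 1: Box r is false, r is false, so Box r or r is false.
Satisfying worlds: {0, 1, 2}

3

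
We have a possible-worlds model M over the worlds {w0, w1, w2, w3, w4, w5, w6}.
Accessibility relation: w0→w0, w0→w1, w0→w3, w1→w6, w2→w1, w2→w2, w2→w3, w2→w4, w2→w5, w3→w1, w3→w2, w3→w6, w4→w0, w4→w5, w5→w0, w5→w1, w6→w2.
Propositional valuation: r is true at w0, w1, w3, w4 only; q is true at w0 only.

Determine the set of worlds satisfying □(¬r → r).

w0, w5

Let φ = □(¬r → r). Evaluate φ at each world:
  w0 (successors {w0, w1, w3}): φ is true.
  w1 (successors {w6}): φ is false.
  w2 (successors {w1, w2, w3, w4, w5}): φ is false.
  w3 (successors {w1, w2, w6}): φ is false.
  w4 (successors {w0, w5}): φ is false.
  w5 (successors {w0, w1}): φ is true.
  w6 (successors {w2}): φ is false.
For instance, at w1:
  At w1: □(¬r → r) requires ¬r → r at every successor {w6}.
    ¬r → r fails at w6, so □(¬r → r) is false at w1.
Satisfying worlds: {w0, w5}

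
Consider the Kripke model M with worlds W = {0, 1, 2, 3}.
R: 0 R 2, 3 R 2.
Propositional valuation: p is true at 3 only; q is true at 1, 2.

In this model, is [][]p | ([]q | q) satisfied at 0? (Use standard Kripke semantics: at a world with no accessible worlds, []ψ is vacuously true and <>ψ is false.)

Yes

At 0: [][]p is true, []q | q is true, so [][]p | ([]q | q) is true.
  At 0: [][]p requires []p at every successor {2}.
      At 2: no accessible worlds, so []p holds vacuously.
  So [][]p is true at 0.
  At 0: []q is true, q is false, so []q | q is true.
    At 0: []q requires q at every successor {2}.
      At 2: q is true.
    So []q is true at 0.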